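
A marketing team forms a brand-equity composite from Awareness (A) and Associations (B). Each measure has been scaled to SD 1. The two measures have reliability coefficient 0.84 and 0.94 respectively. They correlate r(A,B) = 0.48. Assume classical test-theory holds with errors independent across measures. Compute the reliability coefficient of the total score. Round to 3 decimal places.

Var(A+B) = 2 + 2·[0.48] = 2 + 0.96 = 2.96.
With uncorrelated errors the cross-covariances are all true-score covariance, so they carry over unchanged; only the diagonal terms shrink to ρᵢσᵢ².
True-score variance = [0.84 + 0.94] + 0.96 = 1.78 + 0.96 = 2.74.
Reliability = 2.74 / 2.96 = 0.926.

0.926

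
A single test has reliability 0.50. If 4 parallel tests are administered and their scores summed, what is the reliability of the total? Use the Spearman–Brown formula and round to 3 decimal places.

0.800

ρ_k = kρ / (1 + (k−1)ρ) = 4·0.50 / (1 + 3·0.50) = 2.000 / 2.500 = 0.800.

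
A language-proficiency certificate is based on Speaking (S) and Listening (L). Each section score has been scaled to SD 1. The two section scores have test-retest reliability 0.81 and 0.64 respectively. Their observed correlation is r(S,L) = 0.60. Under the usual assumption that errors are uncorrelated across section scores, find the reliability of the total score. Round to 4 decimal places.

Var(S+L) = 2 + 2·[0.60] = 2 + 1.2 = 3.2.
With uncorrelated errors the cross-covariances are all true-score covariance, so they carry over unchanged; only the diagonal terms shrink to ρᵢσᵢ².
True-score variance = [0.81 + 0.64] + 1.2 = 1.45 + 1.2 = 2.65.
Reliability = 2.65 / 3.2 = 0.8281.

0.8281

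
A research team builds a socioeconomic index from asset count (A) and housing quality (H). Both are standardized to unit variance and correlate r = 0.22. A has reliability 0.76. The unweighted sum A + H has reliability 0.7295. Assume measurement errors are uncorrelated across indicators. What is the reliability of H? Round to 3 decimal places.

0.580

Var(A+H) = 2 + 2·0.22 = 2.440.
True-score variance = ρ_A + ρ_H + 2·0.22, so 0.7295 = (0.76 + ρ_H + 0.44) / 2.440.
ρ_H = 0.7295·2.440 − 0.76 − 0.44 = 0.580.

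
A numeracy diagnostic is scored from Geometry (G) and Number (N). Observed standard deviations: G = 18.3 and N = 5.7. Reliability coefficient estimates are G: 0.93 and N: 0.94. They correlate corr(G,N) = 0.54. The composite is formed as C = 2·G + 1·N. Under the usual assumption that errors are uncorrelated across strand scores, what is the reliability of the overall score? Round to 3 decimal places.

Var(C) = 2²·18.3² + 5.7² + 2·[2·18.3·5.7·0.54] = 1372.05 + 225.31 = 1597.36.
Because errors are independent across components, Cov(Tᵢ,Tⱼ) = Cov(Xᵢ,Xⱼ); the off-diagonal part of the true-score variance is the same as above.
True-score variance = [2²·18.3²·0.93 + 5.7²·0.94] + 225.31 = 1276.33 + 225.31 = 1501.64.
Reliability = 1501.64 / 1597.36 = 0.940.

0.940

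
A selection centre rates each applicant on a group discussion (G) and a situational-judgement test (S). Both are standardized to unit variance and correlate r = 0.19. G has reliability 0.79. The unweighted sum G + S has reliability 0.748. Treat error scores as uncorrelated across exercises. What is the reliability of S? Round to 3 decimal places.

Var(G+S) = 2 + 2·0.19 = 2.380.
True-score variance = ρ_G + ρ_S + 2·0.19, so 0.748 = (0.79 + ρ_S + 0.38) / 2.380.
ρ_S = 0.748·2.380 − 0.79 − 0.38 = 0.610.

0.610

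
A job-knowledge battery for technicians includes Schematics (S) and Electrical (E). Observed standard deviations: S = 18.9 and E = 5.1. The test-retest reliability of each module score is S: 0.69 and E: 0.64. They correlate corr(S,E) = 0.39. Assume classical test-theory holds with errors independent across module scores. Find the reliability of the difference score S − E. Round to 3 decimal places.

0.610

Var(S−E) = 18.9² + 5.1² − 2·18.9·5.1·0.39 = 383.22 − 75.1842 = 308.036.
Because errors are independent across components, Cov(Tᵢ,Tⱼ) = Cov(Xᵢ,Xⱼ); the off-diagonal part of the true-score variance is the same as above.
True-score variance = [18.9²·0.69 + 5.1²·0.64] − 75.1842 = 263.121 − 75.1842 = 187.937.
Reliability = 187.937 / 308.036 = 0.610.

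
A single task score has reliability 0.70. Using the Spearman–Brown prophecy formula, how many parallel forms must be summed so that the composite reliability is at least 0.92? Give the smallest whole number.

5

k ≥ ρ*(1−ρ₁)/(ρ₁(1−ρ*)) = 0.92·0.30 / (0.70·0.08) = 4.929.
Smallest integer k = 5.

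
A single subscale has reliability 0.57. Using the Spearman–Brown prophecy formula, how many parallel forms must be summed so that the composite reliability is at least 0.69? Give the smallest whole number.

2

k ≥ ρ*(1−ρ₁)/(ρ₁(1−ρ*)) = 0.69·0.43 / (0.57·0.31) = 1.679.
Smallest integer k = 2.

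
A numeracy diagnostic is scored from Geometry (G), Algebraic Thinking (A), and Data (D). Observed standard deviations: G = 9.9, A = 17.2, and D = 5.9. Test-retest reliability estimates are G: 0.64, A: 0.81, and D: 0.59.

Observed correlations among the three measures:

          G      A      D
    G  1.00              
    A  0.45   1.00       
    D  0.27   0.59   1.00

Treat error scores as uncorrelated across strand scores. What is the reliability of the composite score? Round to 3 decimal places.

0.856

Var(G+A+D) = 9.9² + 17.2² + 5.9² + 2·[9.9·17.2·0.45 + 9.9·5.9·0.27 + 17.2·5.9·0.59] = 428.66 + 304.54 = 733.2.
With uncorrelated errors the cross-covariances are all true-score covariance, so they carry over unchanged; only the diagonal terms shrink to ρᵢσᵢ².
True-score variance = [9.9²·0.64 + 17.2²·0.81 + 5.9²·0.59] + 304.54 = 322.895 + 304.54 = 627.435.
Reliability = 627.435 / 733.2 = 0.856.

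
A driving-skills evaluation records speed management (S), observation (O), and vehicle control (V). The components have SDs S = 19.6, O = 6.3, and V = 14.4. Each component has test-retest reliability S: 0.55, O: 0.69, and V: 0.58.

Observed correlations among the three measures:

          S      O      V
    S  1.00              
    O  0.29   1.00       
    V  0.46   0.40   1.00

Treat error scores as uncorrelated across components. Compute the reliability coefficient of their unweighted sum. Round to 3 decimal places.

0.737

Var(S+O+V) = 19.6² + 6.3² + 14.4² + 2·[19.6·6.3·0.29 + 19.6·14.4·0.46 + 6.3·14.4·0.40] = 631.21 + 403.855 = 1035.07.
Under uncorrelated errors the observed covariances equal the true-score covariances, so only the own-variance terms attenuate.
True-score variance = [19.6²·0.55 + 6.3²·0.69 + 14.4²·0.58] + 403.855 = 358.943 + 403.855 = 762.798.
Reliability = 762.798 / 1035.07 = 0.737.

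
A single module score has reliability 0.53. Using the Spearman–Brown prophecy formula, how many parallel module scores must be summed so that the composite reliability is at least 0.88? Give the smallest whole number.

k ≥ ρ*(1−ρ₁)/(ρ₁(1−ρ*)) = 0.88·0.47 / (0.53·0.12) = 6.503.
Smallest integer k = 7.

7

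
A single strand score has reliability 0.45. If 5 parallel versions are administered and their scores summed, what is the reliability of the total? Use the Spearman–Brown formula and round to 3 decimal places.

0.804

ρ_k = kρ / (1 + (k−1)ρ) = 5·0.45 / (1 + 4·0.45) = 2.250 / 2.800 = 0.804.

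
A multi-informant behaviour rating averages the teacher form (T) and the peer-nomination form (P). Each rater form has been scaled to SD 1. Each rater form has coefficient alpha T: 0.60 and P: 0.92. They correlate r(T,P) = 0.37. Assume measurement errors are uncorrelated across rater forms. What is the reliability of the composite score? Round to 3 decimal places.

Var(T+P) = 2 + 2·[0.37] = 2 + 0.74 = 2.74.
Under uncorrelated errors the observed covariances equal the true-score covariances, so only the own-variance terms attenuate.
True-score variance = [0.60 + 0.92] + 0.74 = 1.52 + 0.74 = 2.26.
Reliability = 2.26 / 2.74 = 0.825.

0.825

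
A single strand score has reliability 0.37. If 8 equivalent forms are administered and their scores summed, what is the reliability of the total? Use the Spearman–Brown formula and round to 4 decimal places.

ρ_k = kρ / (1 + (k−1)ρ) = 8·0.37 / (1 + 7·0.37) = 2.960 / 3.590 = 0.8245.

0.8245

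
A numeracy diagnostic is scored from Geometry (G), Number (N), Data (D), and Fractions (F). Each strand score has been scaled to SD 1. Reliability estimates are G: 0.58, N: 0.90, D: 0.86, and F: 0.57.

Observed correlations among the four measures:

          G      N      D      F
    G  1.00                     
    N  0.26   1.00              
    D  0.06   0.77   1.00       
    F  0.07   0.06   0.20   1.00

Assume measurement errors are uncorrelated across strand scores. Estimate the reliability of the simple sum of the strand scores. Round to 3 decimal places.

Var(G+N+D+F) = 4 + 2·[0.26 + 0.06 + 0.07 + 0.77 + 0.06 + 0.20] = 4 + 2.84 = 6.84.
Because errors are independent across components, Cov(Tᵢ,Tⱼ) = Cov(Xᵢ,Xⱼ); the off-diagonal part of the true-score variance is the same as above.
True-score variance = [0.58 + 0.90 + 0.86 + 0.57] + 2.84 = 2.91 + 2.84 = 5.75.
Reliability = 5.75 / 6.84 = 0.841.

0.841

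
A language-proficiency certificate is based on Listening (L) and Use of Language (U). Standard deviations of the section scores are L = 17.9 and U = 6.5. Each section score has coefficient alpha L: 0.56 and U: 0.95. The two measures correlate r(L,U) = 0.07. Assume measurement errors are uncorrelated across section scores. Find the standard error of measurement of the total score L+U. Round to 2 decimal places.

11.96

Var(total) = 362.66 + 16.289 = 378.949.
True-score variance = 219.567 + 16.289 = 235.856, so reliability = 0.6224.
Error variance = 378.949 − 235.856 = 143.093; SEM = √143.093 = 11.96.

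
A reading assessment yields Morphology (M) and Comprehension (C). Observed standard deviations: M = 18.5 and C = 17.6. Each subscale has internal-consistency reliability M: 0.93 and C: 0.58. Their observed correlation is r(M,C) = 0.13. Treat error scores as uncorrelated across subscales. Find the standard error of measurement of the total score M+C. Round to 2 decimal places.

Var(total) = 652.01 + 84.656 = 736.666.
True-score variance = 497.953 + 84.656 = 582.609, so reliability = 0.7909.
Error variance = 736.666 − 582.609 = 154.057; SEM = √154.057 = 12.41.

12.41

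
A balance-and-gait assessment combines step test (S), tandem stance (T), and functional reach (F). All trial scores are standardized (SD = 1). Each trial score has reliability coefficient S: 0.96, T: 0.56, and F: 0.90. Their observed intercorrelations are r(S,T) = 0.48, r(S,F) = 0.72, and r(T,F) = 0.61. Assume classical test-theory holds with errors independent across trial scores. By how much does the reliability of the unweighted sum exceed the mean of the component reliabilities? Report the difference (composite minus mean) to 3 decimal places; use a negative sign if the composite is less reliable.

Var(sum) = 3 + 3.62 = 6.62; true-score variance = 2.42 + 3.62 = 6.04; composite reliability = 0.9124.
Mean component reliability = 0.8067.
Difference = 0.9124 − 0.8067 = 0.106.

0.106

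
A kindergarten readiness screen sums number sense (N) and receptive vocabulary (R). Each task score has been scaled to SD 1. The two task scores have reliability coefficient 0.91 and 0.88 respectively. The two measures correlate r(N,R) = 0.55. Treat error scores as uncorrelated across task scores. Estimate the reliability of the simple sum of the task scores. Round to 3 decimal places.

0.932

Var(N+R) = 2 + 2·[0.55] = 2 + 1.1 = 3.1.
Under uncorrelated errors the observed covariances equal the true-score covariances, so only the own-variance terms attenuate.
True-score variance = [0.91 + 0.88] + 1.1 = 1.79 + 1.1 = 2.89.
Reliability = 2.89 / 3.1 = 0.932.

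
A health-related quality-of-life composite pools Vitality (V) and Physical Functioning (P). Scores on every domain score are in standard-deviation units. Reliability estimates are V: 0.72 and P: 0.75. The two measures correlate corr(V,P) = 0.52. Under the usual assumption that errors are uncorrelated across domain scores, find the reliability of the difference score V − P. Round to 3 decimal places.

Var(V−P) = 1 + 1 − 2·0.52 = 2 − 1.04 = 0.96.
Because errors are independent across components, Cov(Tᵢ,Tⱼ) = Cov(Xᵢ,Xⱼ); the off-diagonal part of the true-score variance is the same as above.
True-score variance = [0.72 + 0.75] − 1.04 = 1.47 − 1.04 = 0.43.
Reliability = 0.43 / 0.96 = 0.448.

0.448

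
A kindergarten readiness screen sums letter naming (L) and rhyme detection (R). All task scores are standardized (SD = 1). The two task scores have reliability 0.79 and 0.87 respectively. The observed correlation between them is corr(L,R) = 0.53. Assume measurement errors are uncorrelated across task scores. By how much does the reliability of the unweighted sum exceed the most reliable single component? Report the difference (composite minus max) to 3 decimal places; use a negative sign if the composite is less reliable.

Var(sum) = 2 + 1.06 = 3.06; true-score variance = 1.66 + 1.06 = 2.72; composite reliability = 0.8889.
Max component reliability = 0.8700.
Difference = 0.8889 − 0.8700 = 0.019.

0.019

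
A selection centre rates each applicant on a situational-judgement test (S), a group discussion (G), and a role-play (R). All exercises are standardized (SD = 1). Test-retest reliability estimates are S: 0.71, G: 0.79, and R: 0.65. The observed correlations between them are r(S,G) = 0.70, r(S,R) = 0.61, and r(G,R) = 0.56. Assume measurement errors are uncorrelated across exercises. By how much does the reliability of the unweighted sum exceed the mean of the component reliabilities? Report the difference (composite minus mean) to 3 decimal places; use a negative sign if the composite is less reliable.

0.157

Var(sum) = 3 + 3.74 = 6.74; true-score variance = 2.15 + 3.74 = 5.89; composite reliability = 0.8739.
Mean component reliability = 0.7167.
Difference = 0.8739 − 0.7167 = 0.157.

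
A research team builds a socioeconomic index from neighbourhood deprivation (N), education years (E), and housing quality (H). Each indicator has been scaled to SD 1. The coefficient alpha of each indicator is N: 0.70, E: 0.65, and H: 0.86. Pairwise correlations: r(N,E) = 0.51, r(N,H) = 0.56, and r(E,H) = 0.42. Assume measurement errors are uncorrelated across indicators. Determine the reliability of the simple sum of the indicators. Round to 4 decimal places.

0.8679

Var(N+E+H) = 3 + 2·[0.51 + 0.56 + 0.42] = 3 + 2.98 = 5.98.
Because errors are independent across components, Cov(Tᵢ,Tⱼ) = Cov(Xᵢ,Xⱼ); the off-diagonal part of the true-score variance is the same as above.
True-score variance = [0.70 + 0.65 + 0.86] + 2.98 = 2.21 + 2.98 = 5.19.
Reliability = 5.19 / 5.98 = 0.8679.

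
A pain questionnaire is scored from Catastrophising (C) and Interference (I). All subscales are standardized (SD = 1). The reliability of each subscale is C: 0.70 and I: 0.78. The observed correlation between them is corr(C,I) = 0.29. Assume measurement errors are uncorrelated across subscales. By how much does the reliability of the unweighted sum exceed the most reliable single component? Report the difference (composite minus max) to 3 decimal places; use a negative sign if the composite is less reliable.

Var(sum) = 2 + 0.58 = 2.58; true-score variance = 1.48 + 0.58 = 2.06; composite reliability = 0.7984.
Max component reliability = 0.7800.
Difference = 0.7984 − 0.7800 = 0.018.

0.018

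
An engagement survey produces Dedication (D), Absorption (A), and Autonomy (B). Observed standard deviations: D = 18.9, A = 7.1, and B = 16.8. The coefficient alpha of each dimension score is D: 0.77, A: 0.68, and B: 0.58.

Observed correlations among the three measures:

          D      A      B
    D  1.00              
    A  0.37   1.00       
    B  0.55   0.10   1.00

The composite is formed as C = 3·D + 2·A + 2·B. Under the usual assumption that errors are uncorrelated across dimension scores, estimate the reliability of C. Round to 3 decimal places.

Var(C) = 3²·18.9² + 2²·7.1² + 2²·16.8² + 2·[6·18.9·7.1·0.37 + 6·18.9·16.8·0.55 + 4·7.1·16.8·0.10] = 4545.49 + 2786.86 = 7332.35.
Because errors are independent across components, Cov(Tᵢ,Tⱼ) = Cov(Xᵢ,Xⱼ); the off-diagonal part of the true-score variance is the same as above.
True-score variance = [3²·18.9²·0.77 + 2²·7.1²·0.68 + 2²·16.8²·0.58] + 2786.86 = 3267.38 + 2786.86 = 6054.24.
Reliability = 6054.24 / 7332.35 = 0.826.

0.826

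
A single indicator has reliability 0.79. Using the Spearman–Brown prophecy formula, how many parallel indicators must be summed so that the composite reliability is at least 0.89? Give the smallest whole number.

3

k ≥ ρ*(1−ρ₁)/(ρ₁(1−ρ*)) = 0.89·0.21 / (0.79·0.11) = 2.151.
Smallest integer k = 3.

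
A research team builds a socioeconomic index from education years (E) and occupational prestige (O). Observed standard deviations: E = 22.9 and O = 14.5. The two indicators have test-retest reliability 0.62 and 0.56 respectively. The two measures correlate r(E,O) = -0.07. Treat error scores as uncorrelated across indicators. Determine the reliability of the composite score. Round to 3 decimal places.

0.576

Var(E+O) = 22.9² + 14.5² + 2·[22.9·14.5·(-0.07)] = 734.66 − 46.487 = 688.173.
With uncorrelated errors the cross-covariances are all true-score covariance, so they carry over unchanged; only the diagonal terms shrink to ρᵢσᵢ².
True-score variance = [22.9²·0.62 + 14.5²·0.56] − 46.487 = 442.874 − 46.487 = 396.387.
Reliability = 396.387 / 688.173 = 0.576.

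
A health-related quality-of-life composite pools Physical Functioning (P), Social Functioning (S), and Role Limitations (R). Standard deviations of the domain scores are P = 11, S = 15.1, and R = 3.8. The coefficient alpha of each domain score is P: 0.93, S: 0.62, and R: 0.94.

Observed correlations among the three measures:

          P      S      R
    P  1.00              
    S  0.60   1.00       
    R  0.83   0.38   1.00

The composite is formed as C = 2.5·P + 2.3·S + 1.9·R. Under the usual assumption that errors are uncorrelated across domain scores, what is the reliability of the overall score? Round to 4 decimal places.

0.8602

Var(C) = 2.5²·11² + 2.3²·15.1² + 1.9²·3.8² + 2·[5.75·11·15.1·0.60 + 4.75·11·3.8·0.83 + 4.37·15.1·3.8·0.38] = 2014.55 + 1666.25 = 3680.8.
With uncorrelated errors the cross-covariances are all true-score covariance, so they carry over unchanged; only the diagonal terms shrink to ρᵢσᵢ².
True-score variance = [2.5²·11²·0.93 + 2.3²·15.1²·0.62 + 1.9²·3.8²·0.94] + 1666.25 = 1500.14 + 1666.25 = 3166.39.
Reliability = 3166.39 / 3680.8 = 0.8602.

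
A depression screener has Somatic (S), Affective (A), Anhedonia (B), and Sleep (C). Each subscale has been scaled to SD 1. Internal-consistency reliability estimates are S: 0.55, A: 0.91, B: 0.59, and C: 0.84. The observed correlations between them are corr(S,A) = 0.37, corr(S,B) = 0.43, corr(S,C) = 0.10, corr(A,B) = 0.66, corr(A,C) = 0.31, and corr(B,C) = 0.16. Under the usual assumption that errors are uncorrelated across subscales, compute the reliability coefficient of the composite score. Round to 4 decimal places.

Var(S+A+B+C) = 4 + 2·[0.37 + 0.43 + 0.10 + 0.66 + 0.31 + 0.16] = 4 + 4.06 = 8.06.
Because errors are independent across components, Cov(Tᵢ,Tⱼ) = Cov(Xᵢ,Xⱼ); the off-diagonal part of the true-score variance is the same as above.
True-score variance = [0.55 + 0.91 + 0.59 + 0.84] + 4.06 = 2.89 + 4.06 = 6.95.
Reliability = 6.95 / 8.06 = 0.8623.

0.8623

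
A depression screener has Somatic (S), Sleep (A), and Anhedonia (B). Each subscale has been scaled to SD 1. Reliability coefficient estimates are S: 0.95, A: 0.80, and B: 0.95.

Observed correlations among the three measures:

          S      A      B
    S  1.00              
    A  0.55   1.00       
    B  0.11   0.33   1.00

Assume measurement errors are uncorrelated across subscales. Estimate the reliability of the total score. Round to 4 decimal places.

Var(S+A+B) = 3 + 2·[0.55 + 0.11 + 0.33] = 3 + 1.98 = 4.98.
With uncorrelated errors the cross-covariances are all true-score covariance, so they carry over unchanged; only the diagonal terms shrink to ρᵢσᵢ².
True-score variance = [0.95 + 0.80 + 0.95] + 1.98 = 2.7 + 1.98 = 4.68.
Reliability = 4.68 / 4.98 = 0.9398.

0.9398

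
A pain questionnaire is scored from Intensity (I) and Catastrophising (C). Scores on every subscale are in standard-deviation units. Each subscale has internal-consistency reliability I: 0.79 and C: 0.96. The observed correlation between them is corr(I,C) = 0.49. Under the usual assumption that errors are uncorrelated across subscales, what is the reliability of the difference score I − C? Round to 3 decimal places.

Var(I−C) = 1 + 1 − 2·0.49 = 2 − 0.98 = 1.02.
With uncorrelated errors the cross-covariances are all true-score covariance, so they carry over unchanged; only the diagonal terms shrink to ρᵢσᵢ².
True-score variance = [0.79 + 0.96] − 0.98 = 1.75 − 0.98 = 0.77.
Reliability = 0.77 / 1.02 = 0.755.

0.755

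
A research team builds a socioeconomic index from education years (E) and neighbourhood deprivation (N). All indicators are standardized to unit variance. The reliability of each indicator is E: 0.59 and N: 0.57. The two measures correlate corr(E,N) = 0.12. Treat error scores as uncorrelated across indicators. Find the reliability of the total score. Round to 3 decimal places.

0.625

Var(E+N) = 2 + 2·[0.12] = 2 + 0.24 = 2.24.
Under uncorrelated errors the observed covariances equal the true-score covariances, so only the own-variance terms attenuate.
True-score variance = [0.59 + 0.57] + 0.24 = 1.16 + 0.24 = 1.4.
Reliability = 1.4 / 2.24 = 0.625.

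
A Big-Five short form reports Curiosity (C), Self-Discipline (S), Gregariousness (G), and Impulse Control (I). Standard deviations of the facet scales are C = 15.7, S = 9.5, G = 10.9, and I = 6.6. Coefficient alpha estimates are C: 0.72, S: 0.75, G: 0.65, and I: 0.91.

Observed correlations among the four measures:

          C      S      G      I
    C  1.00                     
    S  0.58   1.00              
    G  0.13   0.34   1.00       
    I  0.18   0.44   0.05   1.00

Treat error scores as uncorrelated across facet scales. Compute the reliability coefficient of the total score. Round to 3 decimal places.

Var(C+S+G+I) = 15.7² + 9.5² + 10.9² + 6.6² + 2·[15.7·9.5·0.58 + 15.7·10.9·0.13 + 15.7·6.6·0.18 + 9.5·10.9·0.34 + 9.5·6.6·0.44 + 10.9·6.6·0.05] = 499.11 + 387.595 = 886.705.
Because errors are independent across components, Cov(Tᵢ,Tⱼ) = Cov(Xᵢ,Xⱼ); the off-diagonal part of the true-score variance is the same as above.
True-score variance = [15.7²·0.72 + 9.5²·0.75 + 10.9²·0.65 + 6.6²·0.91] + 387.595 = 362.026 + 387.595 = 749.621.
Reliability = 749.621 / 886.705 = 0.845.

0.845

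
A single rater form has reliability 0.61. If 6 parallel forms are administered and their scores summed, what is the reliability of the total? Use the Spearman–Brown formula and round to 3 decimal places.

ρ_k = kρ / (1 + (k−1)ρ) = 6·0.61 / (1 + 5·0.61) = 3.660 / 4.050 = 0.904.

0.904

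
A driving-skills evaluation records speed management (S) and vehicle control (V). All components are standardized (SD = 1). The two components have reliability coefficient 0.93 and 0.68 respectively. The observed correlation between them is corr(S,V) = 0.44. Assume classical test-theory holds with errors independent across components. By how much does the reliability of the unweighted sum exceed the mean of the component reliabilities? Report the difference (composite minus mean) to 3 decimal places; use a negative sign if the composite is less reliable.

0.060

Var(sum) = 2 + 0.88 = 2.88; true-score variance = 1.61 + 0.88 = 2.49; composite reliability = 0.8646.
Mean component reliability = 0.8050.
Difference = 0.8646 − 0.8050 = 0.060.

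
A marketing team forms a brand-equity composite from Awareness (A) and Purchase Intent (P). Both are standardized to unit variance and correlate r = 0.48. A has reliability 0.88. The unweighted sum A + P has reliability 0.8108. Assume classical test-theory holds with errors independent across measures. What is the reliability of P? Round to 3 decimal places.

Var(A+P) = 2 + 2·0.48 = 2.960.
True-score variance = ρ_A + ρ_P + 2·0.48, so 0.8108 = (0.88 + ρ_P + 0.96) / 2.960.
ρ_P = 0.8108·2.960 − 0.88 − 0.96 = 0.560.

0.560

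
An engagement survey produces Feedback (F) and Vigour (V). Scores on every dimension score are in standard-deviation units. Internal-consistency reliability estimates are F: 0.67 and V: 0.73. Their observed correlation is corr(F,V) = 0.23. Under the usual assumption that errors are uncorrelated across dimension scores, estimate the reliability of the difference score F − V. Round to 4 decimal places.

Var(F−V) = 1 + 1 − 2·0.23 = 2 − 0.46 = 1.54.
Under uncorrelated errors the observed covariances equal the true-score covariances, so only the own-variance terms attenuate.
True-score variance = [0.67 + 0.73] − 0.46 = 1.4 − 0.46 = 0.94.
Reliability = 0.94 / 1.54 = 0.6104.

0.6104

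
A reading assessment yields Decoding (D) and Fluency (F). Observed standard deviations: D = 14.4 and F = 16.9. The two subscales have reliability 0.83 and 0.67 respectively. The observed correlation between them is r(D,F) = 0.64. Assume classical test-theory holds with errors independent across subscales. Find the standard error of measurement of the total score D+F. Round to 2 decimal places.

Var(total) = 492.97 + 311.501 = 804.471.
True-score variance = 363.467 + 311.501 = 674.968, so reliability = 0.8390.
Error variance = 804.471 − 674.968 = 129.502; SEM = √129.502 = 11.38.

11.38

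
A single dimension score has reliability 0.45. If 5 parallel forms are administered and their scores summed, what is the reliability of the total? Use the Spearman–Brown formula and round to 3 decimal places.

0.804

ρ_k = kρ / (1 + (k−1)ρ) = 5·0.45 / (1 + 4·0.45) = 2.250 / 2.800 = 0.804.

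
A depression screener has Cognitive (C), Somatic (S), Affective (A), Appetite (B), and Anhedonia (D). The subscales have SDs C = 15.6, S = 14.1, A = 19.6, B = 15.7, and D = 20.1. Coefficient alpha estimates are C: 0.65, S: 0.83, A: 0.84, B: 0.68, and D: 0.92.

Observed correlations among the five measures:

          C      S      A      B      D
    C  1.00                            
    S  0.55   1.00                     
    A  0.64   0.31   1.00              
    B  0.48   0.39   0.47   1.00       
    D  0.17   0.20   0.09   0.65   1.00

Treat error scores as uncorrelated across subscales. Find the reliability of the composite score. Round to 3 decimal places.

Var(C+S+A+B+D) = 15.6² + 14.1² + 19.6² + 15.7² + 20.1² + 2·[15.6·14.1·0.55 + 15.6·19.6·0.64 + 15.6·15.7·0.48 + 15.6·20.1·0.17 + 14.1·19.6·0.31 + 14.1·15.7·0.39 + 14.1·20.1·0.20 + 19.6·15.7·0.47 + 19.6·20.1·0.09 + 15.7·20.1·0.65] = 1476.83 + 2202.85 = 3679.68.
Because errors are independent across components, Cov(Tᵢ,Tⱼ) = Cov(Xᵢ,Xⱼ); the off-diagonal part of the true-score variance is the same as above.
True-score variance = [15.6²·0.65 + 14.1²·0.83 + 19.6²·0.84 + 15.7²·0.68 + 20.1²·0.92] + 2202.85 = 1185.19 + 2202.85 = 3388.04.
Reliability = 3388.04 / 3679.68 = 0.921.

0.921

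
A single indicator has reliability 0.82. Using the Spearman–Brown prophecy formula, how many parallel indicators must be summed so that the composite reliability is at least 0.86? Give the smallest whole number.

k ≥ ρ*(1−ρ₁)/(ρ₁(1−ρ*)) = 0.86·0.18 / (0.82·0.14) = 1.348.
Smallest integer k = 2.

2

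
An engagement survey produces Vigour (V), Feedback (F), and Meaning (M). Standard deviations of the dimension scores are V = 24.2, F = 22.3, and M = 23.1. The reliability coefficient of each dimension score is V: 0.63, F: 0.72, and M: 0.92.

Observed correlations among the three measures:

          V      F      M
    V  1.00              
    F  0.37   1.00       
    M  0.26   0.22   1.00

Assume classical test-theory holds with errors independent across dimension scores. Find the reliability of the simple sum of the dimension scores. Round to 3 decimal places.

0.843

Var(V+F+M) = 24.2² + 22.3² + 23.1² + 2·[24.2·22.3·0.37 + 24.2·23.1·0.26 + 22.3·23.1·0.22] = 1616.54 + 916.696 = 2533.24.
Because errors are independent across components, Cov(Tᵢ,Tⱼ) = Cov(Xᵢ,Xⱼ); the off-diagonal part of the true-score variance is the same as above.
True-score variance = [24.2²·0.63 + 22.3²·0.72 + 23.1²·0.92] + 916.696 = 1217.92 + 916.696 = 2134.62.
Reliability = 2134.62 / 2533.24 = 0.843.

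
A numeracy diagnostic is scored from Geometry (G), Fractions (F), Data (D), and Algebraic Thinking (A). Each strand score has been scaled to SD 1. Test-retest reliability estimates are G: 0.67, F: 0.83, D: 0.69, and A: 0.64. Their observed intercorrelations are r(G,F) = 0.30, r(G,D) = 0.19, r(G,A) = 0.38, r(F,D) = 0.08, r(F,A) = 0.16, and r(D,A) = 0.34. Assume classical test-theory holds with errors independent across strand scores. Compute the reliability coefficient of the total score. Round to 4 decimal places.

Var(G+F+D+A) = 4 + 2·[0.30 + 0.19 + 0.38 + 0.08 + 0.16 + 0.34] = 4 + 2.9 = 6.9.
With uncorrelated errors the cross-covariances are all true-score covariance, so they carry over unchanged; only the diagonal terms shrink to ρᵢσᵢ².
True-score variance = [0.67 + 0.83 + 0.69 + 0.64] + 2.9 = 2.83 + 2.9 = 5.73.
Reliability = 5.73 / 6.9 = 0.8304.

0.8304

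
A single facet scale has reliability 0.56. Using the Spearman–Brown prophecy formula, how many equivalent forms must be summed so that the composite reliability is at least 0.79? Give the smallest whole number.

3

k ≥ ρ*(1−ρ₁)/(ρ₁(1−ρ*)) = 0.79·0.44 / (0.56·0.21) = 2.956.
Smallest integer k = 3.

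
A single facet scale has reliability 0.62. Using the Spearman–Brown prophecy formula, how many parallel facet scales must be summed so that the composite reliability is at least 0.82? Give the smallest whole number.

3

k ≥ ρ*(1−ρ₁)/(ρ₁(1−ρ*)) = 0.82·0.38 / (0.62·0.18) = 2.792.
Smallest integer k = 3.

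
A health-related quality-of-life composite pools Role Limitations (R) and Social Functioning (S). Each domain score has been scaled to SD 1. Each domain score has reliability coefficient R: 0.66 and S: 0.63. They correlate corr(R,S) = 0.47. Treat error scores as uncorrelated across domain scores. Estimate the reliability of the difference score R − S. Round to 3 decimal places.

0.330

Var(R−S) = 1 + 1 − 2·0.47 = 2 − 0.94 = 1.06.
Under uncorrelated errors the observed covariances equal the true-score covariances, so only the own-variance terms attenuate.
True-score variance = [0.66 + 0.63] − 0.94 = 1.29 − 0.94 = 0.35.
Reliability = 0.35 / 1.06 = 0.330.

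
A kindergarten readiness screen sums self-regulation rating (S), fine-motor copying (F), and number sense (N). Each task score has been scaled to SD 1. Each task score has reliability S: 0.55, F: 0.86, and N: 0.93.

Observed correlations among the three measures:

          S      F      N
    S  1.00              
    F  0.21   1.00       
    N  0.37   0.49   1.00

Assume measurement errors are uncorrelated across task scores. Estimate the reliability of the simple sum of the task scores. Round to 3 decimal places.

Var(S+F+N) = 3 + 2·[0.21 + 0.37 + 0.49] = 3 + 2.14 = 5.14.
Because errors are independent across components, Cov(Tᵢ,Tⱼ) = Cov(Xᵢ,Xⱼ); the off-diagonal part of the true-score variance is the same as above.
True-score variance = [0.55 + 0.86 + 0.93] + 2.14 = 2.34 + 2.14 = 4.48.
Reliability = 4.48 / 5.14 = 0.872.

0.872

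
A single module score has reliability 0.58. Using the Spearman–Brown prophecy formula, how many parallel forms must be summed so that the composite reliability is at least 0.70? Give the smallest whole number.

2

k ≥ ρ*(1−ρ₁)/(ρ₁(1−ρ*)) = 0.70·0.42 / (0.58·0.30) = 1.690.
Smallest integer k = 2.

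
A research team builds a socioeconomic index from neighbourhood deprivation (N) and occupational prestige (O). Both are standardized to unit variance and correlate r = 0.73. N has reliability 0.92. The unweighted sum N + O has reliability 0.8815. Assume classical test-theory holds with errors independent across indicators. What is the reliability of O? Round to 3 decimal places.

Var(N+O) = 2 + 2·0.73 = 3.460.
True-score variance = ρ_N + ρ_O + 2·0.73, so 0.8815 = (0.92 + ρ_O + 1.46) / 3.460.
ρ_O = 0.8815·3.460 − 0.92 − 1.46 = 0.670.

0.670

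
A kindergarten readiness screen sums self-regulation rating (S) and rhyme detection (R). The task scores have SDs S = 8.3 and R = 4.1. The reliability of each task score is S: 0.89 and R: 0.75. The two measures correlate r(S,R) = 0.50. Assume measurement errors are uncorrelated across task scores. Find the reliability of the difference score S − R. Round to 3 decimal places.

0.772

Var(S−R) = 8.3² + 4.1² − 2·8.3·4.1·0.50 = 85.7 − 34.03 = 51.67.
Under uncorrelated errors the observed covariances equal the true-score covariances, so only the own-variance terms attenuate.
True-score variance = [8.3²·0.89 + 4.1²·0.75] − 34.03 = 73.9196 − 34.03 = 39.8896.
Reliability = 39.8896 / 51.67 = 0.772.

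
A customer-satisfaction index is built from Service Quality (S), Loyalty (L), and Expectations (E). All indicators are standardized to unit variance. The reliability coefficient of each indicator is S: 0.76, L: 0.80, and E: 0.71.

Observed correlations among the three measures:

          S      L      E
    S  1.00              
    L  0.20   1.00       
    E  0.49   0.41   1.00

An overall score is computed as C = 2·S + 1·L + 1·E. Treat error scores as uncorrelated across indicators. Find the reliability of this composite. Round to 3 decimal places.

0.849

Var(C) = 2² + 1 + 1 + 2·[2·0.20 + 2·0.49 + 0.41] = 6 + 3.58 = 9.58.
With uncorrelated errors the cross-covariances are all true-score covariance, so they carry over unchanged; only the diagonal terms shrink to ρᵢσᵢ².
True-score variance = [2²·0.76 + 0.80 + 0.71] + 3.58 = 4.55 + 3.58 = 8.13.
Reliability = 8.13 / 9.58 = 0.849.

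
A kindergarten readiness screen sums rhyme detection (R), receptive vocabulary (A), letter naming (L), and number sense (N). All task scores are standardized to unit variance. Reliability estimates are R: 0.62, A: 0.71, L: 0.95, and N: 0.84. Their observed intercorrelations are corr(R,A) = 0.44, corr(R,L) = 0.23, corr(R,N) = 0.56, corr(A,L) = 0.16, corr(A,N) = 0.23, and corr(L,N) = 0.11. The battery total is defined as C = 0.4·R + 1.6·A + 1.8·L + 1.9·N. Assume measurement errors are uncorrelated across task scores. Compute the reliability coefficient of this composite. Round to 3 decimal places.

Var(C) = 0.4² + 1.6² + 1.8² + 1.9² + 2·[0.64·0.44 + 0.72·0.23 + 0.76·0.56 + 2.88·0.16 + 3.04·0.23 + 3.42·0.11] = 9.57 + 4.818 = 14.388.
Under uncorrelated errors the observed covariances equal the true-score covariances, so only the own-variance terms attenuate.
True-score variance = [0.4²·0.62 + 1.6²·0.71 + 1.8²·0.95 + 1.9²·0.84] + 4.818 = 8.0272 + 4.818 = 12.8452.
Reliability = 12.8452 / 14.388 = 0.893.

0.893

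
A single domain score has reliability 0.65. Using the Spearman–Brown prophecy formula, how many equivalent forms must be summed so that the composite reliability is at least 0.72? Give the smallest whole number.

2

k ≥ ρ*(1−ρ₁)/(ρ₁(1−ρ*)) = 0.72·0.35 / (0.65·0.28) = 1.385.
Smallest integer k = 2.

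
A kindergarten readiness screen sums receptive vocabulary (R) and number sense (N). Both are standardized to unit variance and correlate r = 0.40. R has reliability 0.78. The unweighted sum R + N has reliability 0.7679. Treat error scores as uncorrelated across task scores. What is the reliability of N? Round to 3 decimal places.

0.570

Var(R+N) = 2 + 2·0.40 = 2.800.
True-score variance = ρ_R + ρ_N + 2·0.40, so 0.7679 = (0.78 + ρ_N + 0.80) / 2.800.
ρ_N = 0.7679·2.800 − 0.78 − 0.80 = 0.570.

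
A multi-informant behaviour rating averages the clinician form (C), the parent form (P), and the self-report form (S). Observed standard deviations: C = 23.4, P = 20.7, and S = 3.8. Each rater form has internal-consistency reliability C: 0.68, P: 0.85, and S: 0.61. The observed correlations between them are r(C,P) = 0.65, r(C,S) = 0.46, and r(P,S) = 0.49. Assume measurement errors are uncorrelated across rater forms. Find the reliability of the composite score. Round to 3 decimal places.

0.862

Var(C+P+S) = 23.4² + 20.7² + 3.8² + 2·[23.4·20.7·0.65 + 23.4·3.8·0.46 + 20.7·3.8·0.49] = 990.49 + 788.587 = 1779.08.
With uncorrelated errors the cross-covariances are all true-score covariance, so they carry over unchanged; only the diagonal terms shrink to ρᵢσᵢ².
True-score variance = [23.4²·0.68 + 20.7²·0.85 + 3.8²·0.61] + 788.587 = 745.366 + 788.587 = 1533.95.
Reliability = 1533.95 / 1779.08 = 0.862.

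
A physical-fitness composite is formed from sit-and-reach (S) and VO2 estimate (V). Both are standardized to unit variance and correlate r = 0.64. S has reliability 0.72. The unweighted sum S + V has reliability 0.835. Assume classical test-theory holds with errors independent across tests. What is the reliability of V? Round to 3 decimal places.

0.739

Var(S+V) = 2 + 2·0.64 = 3.280.
True-score variance = ρ_S + ρ_V + 2·0.64, so 0.835 = (0.72 + ρ_V + 1.28) / 3.280.
ρ_V = 0.835·3.280 − 0.72 − 1.28 = 0.739.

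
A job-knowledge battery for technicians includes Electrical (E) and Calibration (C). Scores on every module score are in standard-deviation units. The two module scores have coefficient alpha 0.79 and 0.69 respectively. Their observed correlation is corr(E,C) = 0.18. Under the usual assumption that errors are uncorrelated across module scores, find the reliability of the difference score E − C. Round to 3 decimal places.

0.683

Var(E−C) = 1 + 1 − 2·0.18 = 2 − 0.36 = 1.64.
With uncorrelated errors the cross-covariances are all true-score covariance, so they carry over unchanged; only the diagonal terms shrink to ρᵢσᵢ².
True-score variance = [0.79 + 0.69] − 0.36 = 1.48 − 0.36 = 1.12.
Reliability = 1.12 / 1.64 = 0.683.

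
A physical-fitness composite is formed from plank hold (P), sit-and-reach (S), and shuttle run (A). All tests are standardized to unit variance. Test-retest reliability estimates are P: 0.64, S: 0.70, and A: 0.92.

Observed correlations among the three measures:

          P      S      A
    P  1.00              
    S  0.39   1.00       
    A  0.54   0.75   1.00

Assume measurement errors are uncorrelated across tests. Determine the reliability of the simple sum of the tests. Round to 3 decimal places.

0.884

Var(P+S+A) = 3 + 2·[0.39 + 0.54 + 0.75] = 3 + 3.36 = 6.36.
Because errors are independent across components, Cov(Tᵢ,Tⱼ) = Cov(Xᵢ,Xⱼ); the off-diagonal part of the true-score variance is the same as above.
True-score variance = [0.64 + 0.70 + 0.92] + 3.36 = 2.26 + 3.36 = 5.62.
Reliability = 5.62 / 6.36 = 0.884.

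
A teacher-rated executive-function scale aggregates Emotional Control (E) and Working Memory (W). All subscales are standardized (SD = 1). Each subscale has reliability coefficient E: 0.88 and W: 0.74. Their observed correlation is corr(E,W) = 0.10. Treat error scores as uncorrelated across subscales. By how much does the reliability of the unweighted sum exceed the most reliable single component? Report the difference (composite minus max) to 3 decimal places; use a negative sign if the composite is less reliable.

Var(sum) = 2 + 0.2 = 2.2; true-score variance = 1.62 + 0.2 = 1.82; composite reliability = 0.8273.
Max component reliability = 0.8800.
Difference = 0.8273 − 0.8800 = -0.053.

-0.053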